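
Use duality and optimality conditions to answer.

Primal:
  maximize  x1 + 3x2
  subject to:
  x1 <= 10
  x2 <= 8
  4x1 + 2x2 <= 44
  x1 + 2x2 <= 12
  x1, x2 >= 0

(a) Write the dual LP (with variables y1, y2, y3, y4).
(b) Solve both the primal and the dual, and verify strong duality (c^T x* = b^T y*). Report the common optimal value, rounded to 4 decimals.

The standard primal-dual pair for 'max c^T x s.t. A x <= b, x >= 0' is:
  Dual:  min b^T y  s.t.  A^T y >= c,  y >= 0.

So the dual LP is:
  minimize  10y1 + 8y2 + 44y3 + 12y4
  subject to:
    y1 + 4y3 + y4 >= 1
    y2 + 2y3 + 2y4 >= 3
    y1, y2, y3, y4 >= 0

Solving the primal: x* = (0, 6).
  primal value c^T x* = 18.
Solving the dual: y* = (0, 0, 0, 1.5).
  dual value b^T y* = 18.
Strong duality: c^T x* = b^T y*. Confirmed.

18


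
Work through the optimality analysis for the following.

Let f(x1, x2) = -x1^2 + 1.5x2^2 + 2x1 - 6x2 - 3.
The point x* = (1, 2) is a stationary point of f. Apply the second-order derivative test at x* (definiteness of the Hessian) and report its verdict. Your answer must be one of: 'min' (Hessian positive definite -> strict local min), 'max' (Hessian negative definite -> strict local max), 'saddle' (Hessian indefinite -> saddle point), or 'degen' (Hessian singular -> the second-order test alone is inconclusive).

Compute the Hessian H = grad^2 f:
  H = [[-2, 0], [0, 3]]
Verify stationarity: grad f(x*) = H x* + g = (0, 0).
Eigenvalues of H: -2, 3.
Eigenvalues have mixed signs, so H is indefinite -> x* is a saddle point.

saddle


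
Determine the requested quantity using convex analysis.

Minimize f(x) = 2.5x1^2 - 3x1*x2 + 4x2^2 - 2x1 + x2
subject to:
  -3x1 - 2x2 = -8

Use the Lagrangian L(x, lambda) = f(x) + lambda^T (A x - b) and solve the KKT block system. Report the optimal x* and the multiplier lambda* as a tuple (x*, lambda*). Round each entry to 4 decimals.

Form the Lagrangian:
  L(x, lambda) = (1/2) x^T Q x + c^T x + lambda^T (A x - b)
Stationarity (grad_x L = 0): Q x + c + A^T lambda = 0.
Primal feasibility: A x = b.

This gives the KKT block system:
  [ Q   A^T ] [ x     ]   [-c ]
  [ A    0  ] [ lambda ] = [ b ]

Solving the linear system:
  x*      = (1.9844, 1.0234)
  lambda* = (1.6172)
  f(x*)   = 4.9961

x* = (1.9844, 1.0234), lambda* = (1.6172)


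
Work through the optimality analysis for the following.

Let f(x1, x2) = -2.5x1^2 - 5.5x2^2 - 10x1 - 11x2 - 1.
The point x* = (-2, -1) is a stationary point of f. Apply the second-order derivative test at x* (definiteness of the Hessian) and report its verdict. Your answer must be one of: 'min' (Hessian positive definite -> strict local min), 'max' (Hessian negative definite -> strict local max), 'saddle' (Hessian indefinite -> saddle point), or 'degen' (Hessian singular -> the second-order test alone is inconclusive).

Compute the Hessian H = grad^2 f:
  H = [[-5, 0], [0, -11]]
Verify stationarity: grad f(x*) = H x* + g = (0, 0).
Eigenvalues of H: -11, -5.
Both eigenvalues < 0, so H is negative definite -> x* is a strict local max.

max


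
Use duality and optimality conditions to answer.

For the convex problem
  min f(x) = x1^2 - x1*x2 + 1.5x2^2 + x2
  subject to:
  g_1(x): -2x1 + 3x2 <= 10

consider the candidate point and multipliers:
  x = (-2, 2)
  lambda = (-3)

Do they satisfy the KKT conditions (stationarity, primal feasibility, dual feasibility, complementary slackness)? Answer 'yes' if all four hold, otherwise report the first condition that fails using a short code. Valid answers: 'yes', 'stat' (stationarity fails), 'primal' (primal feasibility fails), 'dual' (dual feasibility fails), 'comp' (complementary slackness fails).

Gradient of f: grad f(x) = Q x + c = (-6, 9)
Constraint values g_i(x) = a_i^T x - b_i:
  g_1((-2, 2)) = 0
Stationarity residual: grad f(x) + sum_i lambda_i a_i = (0, 0)
  -> stationarity OK
Primal feasibility (all g_i <= 0): OK
Dual feasibility (all lambda_i >= 0): FAILS
Complementary slackness (lambda_i * g_i(x) = 0 for all i): OK

Verdict: the first failing condition is dual_feasibility -> dual.

dual


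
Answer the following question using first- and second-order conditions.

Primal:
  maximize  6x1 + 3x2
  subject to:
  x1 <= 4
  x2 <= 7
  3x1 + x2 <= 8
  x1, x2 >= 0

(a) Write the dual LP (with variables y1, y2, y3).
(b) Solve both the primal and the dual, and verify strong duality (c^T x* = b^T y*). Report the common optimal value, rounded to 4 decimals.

The standard primal-dual pair for 'max c^T x s.t. A x <= b, x >= 0' is:
  Dual:  min b^T y  s.t.  A^T y >= c,  y >= 0.

So the dual LP is:
  minimize  4y1 + 7y2 + 8y3
  subject to:
    y1 + 3y3 >= 6
    y2 + y3 >= 3
    y1, y2, y3 >= 0

Solving the primal: x* = (0.3333, 7).
  primal value c^T x* = 23.
Solving the dual: y* = (0, 1, 2).
  dual value b^T y* = 23.
Strong duality: c^T x* = b^T y*. Confirmed.

23


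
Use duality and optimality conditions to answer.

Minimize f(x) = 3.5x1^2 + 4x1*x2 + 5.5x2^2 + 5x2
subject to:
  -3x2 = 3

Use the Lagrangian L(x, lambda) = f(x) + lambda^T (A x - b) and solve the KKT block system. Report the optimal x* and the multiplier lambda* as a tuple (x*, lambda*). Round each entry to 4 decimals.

Form the Lagrangian:
  L(x, lambda) = (1/2) x^T Q x + c^T x + lambda^T (A x - b)
Stationarity (grad_x L = 0): Q x + c + A^T lambda = 0.
Primal feasibility: A x = b.

This gives the KKT block system:
  [ Q   A^T ] [ x     ]   [-c ]
  [ A    0  ] [ lambda ] = [ b ]

Solving the linear system:
  x*      = (0.5714, -1)
  lambda* = (-1.2381)
  f(x*)   = -0.6429

x* = (0.5714, -1), lambda* = (-1.2381)


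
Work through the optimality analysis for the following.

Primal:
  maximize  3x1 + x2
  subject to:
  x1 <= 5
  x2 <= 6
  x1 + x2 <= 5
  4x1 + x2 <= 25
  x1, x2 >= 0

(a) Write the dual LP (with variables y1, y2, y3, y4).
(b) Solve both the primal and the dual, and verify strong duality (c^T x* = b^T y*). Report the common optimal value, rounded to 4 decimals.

The standard primal-dual pair for 'max c^T x s.t. A x <= b, x >= 0' is:
  Dual:  min b^T y  s.t.  A^T y >= c,  y >= 0.

So the dual LP is:
  minimize  5y1 + 6y2 + 5y3 + 25y4
  subject to:
    y1 + y3 + 4y4 >= 3
    y2 + y3 + y4 >= 1
    y1, y2, y3, y4 >= 0

Solving the primal: x* = (5, 0).
  primal value c^T x* = 15.
Solving the dual: y* = (2, 0, 1, 0).
  dual value b^T y* = 15.
Strong duality: c^T x* = b^T y*. Confirmed.

15


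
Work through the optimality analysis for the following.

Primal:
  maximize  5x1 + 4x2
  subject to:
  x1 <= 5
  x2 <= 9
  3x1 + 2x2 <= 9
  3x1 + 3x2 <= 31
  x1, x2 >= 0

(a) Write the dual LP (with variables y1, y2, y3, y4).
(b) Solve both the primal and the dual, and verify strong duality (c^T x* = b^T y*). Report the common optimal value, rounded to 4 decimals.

The standard primal-dual pair for 'max c^T x s.t. A x <= b, x >= 0' is:
  Dual:  min b^T y  s.t.  A^T y >= c,  y >= 0.

So the dual LP is:
  minimize  5y1 + 9y2 + 9y3 + 31y4
  subject to:
    y1 + 3y3 + 3y4 >= 5
    y2 + 2y3 + 3y4 >= 4
    y1, y2, y3, y4 >= 0

Solving the primal: x* = (0, 4.5).
  primal value c^T x* = 18.
Solving the dual: y* = (0, 0, 2, 0).
  dual value b^T y* = 18.
Strong duality: c^T x* = b^T y*. Confirmed.

18


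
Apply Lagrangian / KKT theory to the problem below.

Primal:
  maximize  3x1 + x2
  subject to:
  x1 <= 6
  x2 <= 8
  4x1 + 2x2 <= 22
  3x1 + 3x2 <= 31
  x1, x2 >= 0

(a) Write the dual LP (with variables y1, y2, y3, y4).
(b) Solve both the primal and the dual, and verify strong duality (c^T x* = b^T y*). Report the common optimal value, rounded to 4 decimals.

The standard primal-dual pair for 'max c^T x s.t. A x <= b, x >= 0' is:
  Dual:  min b^T y  s.t.  A^T y >= c,  y >= 0.

So the dual LP is:
  minimize  6y1 + 8y2 + 22y3 + 31y4
  subject to:
    y1 + 4y3 + 3y4 >= 3
    y2 + 2y3 + 3y4 >= 1
    y1, y2, y3, y4 >= 0

Solving the primal: x* = (5.5, 0).
  primal value c^T x* = 16.5.
Solving the dual: y* = (0, 0, 0.75, 0).
  dual value b^T y* = 16.5.
Strong duality: c^T x* = b^T y*. Confirmed.

16.5


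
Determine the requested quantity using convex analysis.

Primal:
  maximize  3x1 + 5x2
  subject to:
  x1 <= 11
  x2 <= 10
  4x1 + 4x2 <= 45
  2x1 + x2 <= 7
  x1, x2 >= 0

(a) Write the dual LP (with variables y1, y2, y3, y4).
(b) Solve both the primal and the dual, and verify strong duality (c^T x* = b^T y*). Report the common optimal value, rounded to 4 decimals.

The standard primal-dual pair for 'max c^T x s.t. A x <= b, x >= 0' is:
  Dual:  min b^T y  s.t.  A^T y >= c,  y >= 0.

So the dual LP is:
  minimize  11y1 + 10y2 + 45y3 + 7y4
  subject to:
    y1 + 4y3 + 2y4 >= 3
    y2 + 4y3 + y4 >= 5
    y1, y2, y3, y4 >= 0

Solving the primal: x* = (0, 7).
  primal value c^T x* = 35.
Solving the dual: y* = (0, 0, 0, 5).
  dual value b^T y* = 35.
Strong duality: c^T x* = b^T y*. Confirmed.

35


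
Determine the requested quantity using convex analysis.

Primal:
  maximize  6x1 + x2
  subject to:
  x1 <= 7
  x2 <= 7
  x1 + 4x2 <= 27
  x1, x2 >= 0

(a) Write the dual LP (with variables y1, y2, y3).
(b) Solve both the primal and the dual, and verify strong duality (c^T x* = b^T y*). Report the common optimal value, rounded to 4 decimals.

The standard primal-dual pair for 'max c^T x s.t. A x <= b, x >= 0' is:
  Dual:  min b^T y  s.t.  A^T y >= c,  y >= 0.

So the dual LP is:
  minimize  7y1 + 7y2 + 27y3
  subject to:
    y1 + y3 >= 6
    y2 + 4y3 >= 1
    y1, y2, y3 >= 0

Solving the primal: x* = (7, 5).
  primal value c^T x* = 47.
Solving the dual: y* = (5.75, 0, 0.25).
  dual value b^T y* = 47.
Strong duality: c^T x* = b^T y*. Confirmed.

47


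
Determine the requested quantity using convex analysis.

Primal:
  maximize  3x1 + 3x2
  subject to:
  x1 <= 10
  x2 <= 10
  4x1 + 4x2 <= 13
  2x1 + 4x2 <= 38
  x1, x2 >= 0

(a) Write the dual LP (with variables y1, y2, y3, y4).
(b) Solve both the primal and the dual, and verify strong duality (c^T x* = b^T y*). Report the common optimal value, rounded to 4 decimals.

The standard primal-dual pair for 'max c^T x s.t. A x <= b, x >= 0' is:
  Dual:  min b^T y  s.t.  A^T y >= c,  y >= 0.

So the dual LP is:
  minimize  10y1 + 10y2 + 13y3 + 38y4
  subject to:
    y1 + 4y3 + 2y4 >= 3
    y2 + 4y3 + 4y4 >= 3
    y1, y2, y3, y4 >= 0

Solving the primal: x* = (3.25, 0).
  primal value c^T x* = 9.75.
Solving the dual: y* = (0, 0, 0.75, 0).
  dual value b^T y* = 9.75.
Strong duality: c^T x* = b^T y*. Confirmed.

9.75


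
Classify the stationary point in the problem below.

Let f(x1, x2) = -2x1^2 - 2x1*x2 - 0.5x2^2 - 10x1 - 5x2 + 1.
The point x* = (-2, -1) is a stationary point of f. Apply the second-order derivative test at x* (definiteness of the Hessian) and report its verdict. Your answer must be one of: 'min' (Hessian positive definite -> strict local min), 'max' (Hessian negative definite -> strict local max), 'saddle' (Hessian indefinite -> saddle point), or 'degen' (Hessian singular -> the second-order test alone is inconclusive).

Compute the Hessian H = grad^2 f:
  H = [[-4, -2], [-2, -1]]
Verify stationarity: grad f(x*) = H x* + g = (0, 0).
Eigenvalues of H: -5, 0.
H has a zero eigenvalue (singular; negative semidefinite but not definite), so H is neither positive definite, negative definite, nor indefinite. The second-order test alone is inconclusive -> degen.
(Indeed, f is constant along the null direction of H through x*, so x* is not a strict local extremum.)

degen


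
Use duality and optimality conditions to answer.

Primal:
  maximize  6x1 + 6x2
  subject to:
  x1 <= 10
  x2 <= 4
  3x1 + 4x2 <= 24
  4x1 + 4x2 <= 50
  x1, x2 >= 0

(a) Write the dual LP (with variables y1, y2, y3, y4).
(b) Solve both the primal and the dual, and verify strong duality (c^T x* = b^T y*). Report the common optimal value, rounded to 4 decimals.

The standard primal-dual pair for 'max c^T x s.t. A x <= b, x >= 0' is:
  Dual:  min b^T y  s.t.  A^T y >= c,  y >= 0.

So the dual LP is:
  minimize  10y1 + 4y2 + 24y3 + 50y4
  subject to:
    y1 + 3y3 + 4y4 >= 6
    y2 + 4y3 + 4y4 >= 6
    y1, y2, y3, y4 >= 0

Solving the primal: x* = (8, 0).
  primal value c^T x* = 48.
Solving the dual: y* = (0, 0, 2, 0).
  dual value b^T y* = 48.
Strong duality: c^T x* = b^T y*. Confirmed.

48


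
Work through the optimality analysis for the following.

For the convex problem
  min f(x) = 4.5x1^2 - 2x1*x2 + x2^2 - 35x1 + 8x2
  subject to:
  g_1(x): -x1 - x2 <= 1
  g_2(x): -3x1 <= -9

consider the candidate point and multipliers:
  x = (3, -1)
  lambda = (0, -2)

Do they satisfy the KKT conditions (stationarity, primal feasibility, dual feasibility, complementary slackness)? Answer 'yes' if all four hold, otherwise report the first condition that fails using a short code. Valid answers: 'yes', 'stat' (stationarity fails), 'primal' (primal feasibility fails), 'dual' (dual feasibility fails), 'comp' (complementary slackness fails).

Gradient of f: grad f(x) = Q x + c = (-6, 0)
Constraint values g_i(x) = a_i^T x - b_i:
  g_1((3, -1)) = -3
  g_2((3, -1)) = 0
Stationarity residual: grad f(x) + sum_i lambda_i a_i = (0, 0)
  -> stationarity OK
Primal feasibility (all g_i <= 0): OK
Dual feasibility (all lambda_i >= 0): FAILS
Complementary slackness (lambda_i * g_i(x) = 0 for all i): OK

Verdict: the first failing condition is dual_feasibility -> dual.

dual


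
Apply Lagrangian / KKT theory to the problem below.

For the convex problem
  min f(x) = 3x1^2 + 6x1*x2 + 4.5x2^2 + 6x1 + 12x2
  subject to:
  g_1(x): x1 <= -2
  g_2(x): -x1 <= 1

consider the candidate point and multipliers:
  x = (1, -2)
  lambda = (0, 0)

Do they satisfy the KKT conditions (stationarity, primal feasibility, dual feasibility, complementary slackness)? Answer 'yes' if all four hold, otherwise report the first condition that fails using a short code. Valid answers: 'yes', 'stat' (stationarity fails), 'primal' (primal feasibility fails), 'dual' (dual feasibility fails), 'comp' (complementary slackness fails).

Gradient of f: grad f(x) = Q x + c = (0, 0)
Constraint values g_i(x) = a_i^T x - b_i:
  g_1((1, -2)) = 3
  g_2((1, -2)) = -2
Stationarity residual: grad f(x) + sum_i lambda_i a_i = (0, 0)
  -> stationarity OK
Primal feasibility (all g_i <= 0): FAILS
Dual feasibility (all lambda_i >= 0): OK
Complementary slackness (lambda_i * g_i(x) = 0 for all i): OK

Verdict: the first failing condition is primal_feasibility -> primal.

primal


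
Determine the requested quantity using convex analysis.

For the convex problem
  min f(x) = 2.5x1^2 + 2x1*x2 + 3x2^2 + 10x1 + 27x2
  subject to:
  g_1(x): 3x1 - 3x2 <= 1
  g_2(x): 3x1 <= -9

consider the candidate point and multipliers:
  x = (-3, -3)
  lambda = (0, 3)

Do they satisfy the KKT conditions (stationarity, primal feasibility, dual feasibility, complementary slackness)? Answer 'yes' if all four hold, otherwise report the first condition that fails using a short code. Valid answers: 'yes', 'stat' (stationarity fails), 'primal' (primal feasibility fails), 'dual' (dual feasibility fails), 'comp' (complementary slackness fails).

Gradient of f: grad f(x) = Q x + c = (-11, 3)
Constraint values g_i(x) = a_i^T x - b_i:
  g_1((-3, -3)) = -1
  g_2((-3, -3)) = 0
Stationarity residual: grad f(x) + sum_i lambda_i a_i = (-2, 3)
  -> stationarity FAILS
Primal feasibility (all g_i <= 0): OK
Dual feasibility (all lambda_i >= 0): OK
Complementary slackness (lambda_i * g_i(x) = 0 for all i): OK

Verdict: the first failing condition is stationarity -> stat.

stat


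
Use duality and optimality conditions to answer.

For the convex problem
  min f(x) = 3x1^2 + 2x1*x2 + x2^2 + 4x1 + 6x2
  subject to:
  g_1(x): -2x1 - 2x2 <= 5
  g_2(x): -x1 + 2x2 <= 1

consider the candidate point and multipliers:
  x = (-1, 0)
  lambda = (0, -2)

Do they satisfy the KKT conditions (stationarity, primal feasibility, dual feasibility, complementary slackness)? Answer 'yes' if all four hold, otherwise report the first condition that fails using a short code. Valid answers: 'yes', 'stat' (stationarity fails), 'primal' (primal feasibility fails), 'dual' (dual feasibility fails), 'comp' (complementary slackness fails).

Gradient of f: grad f(x) = Q x + c = (-2, 4)
Constraint values g_i(x) = a_i^T x - b_i:
  g_1((-1, 0)) = -3
  g_2((-1, 0)) = 0
Stationarity residual: grad f(x) + sum_i lambda_i a_i = (0, 0)
  -> stationarity OK
Primal feasibility (all g_i <= 0): OK
Dual feasibility (all lambda_i >= 0): FAILS
Complementary slackness (lambda_i * g_i(x) = 0 for all i): OK

Verdict: the first failing condition is dual_feasibility -> dual.

dual


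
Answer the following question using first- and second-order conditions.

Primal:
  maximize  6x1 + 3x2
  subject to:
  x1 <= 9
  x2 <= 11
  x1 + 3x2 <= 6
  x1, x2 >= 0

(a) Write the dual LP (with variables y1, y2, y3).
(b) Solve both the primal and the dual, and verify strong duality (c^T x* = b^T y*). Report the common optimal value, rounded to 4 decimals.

The standard primal-dual pair for 'max c^T x s.t. A x <= b, x >= 0' is:
  Dual:  min b^T y  s.t.  A^T y >= c,  y >= 0.

So the dual LP is:
  minimize  9y1 + 11y2 + 6y3
  subject to:
    y1 + y3 >= 6
    y2 + 3y3 >= 3
    y1, y2, y3 >= 0

Solving the primal: x* = (6, 0).
  primal value c^T x* = 36.
Solving the dual: y* = (0, 0, 6).
  dual value b^T y* = 36.
Strong duality: c^T x* = b^T y*. Confirmed.

36


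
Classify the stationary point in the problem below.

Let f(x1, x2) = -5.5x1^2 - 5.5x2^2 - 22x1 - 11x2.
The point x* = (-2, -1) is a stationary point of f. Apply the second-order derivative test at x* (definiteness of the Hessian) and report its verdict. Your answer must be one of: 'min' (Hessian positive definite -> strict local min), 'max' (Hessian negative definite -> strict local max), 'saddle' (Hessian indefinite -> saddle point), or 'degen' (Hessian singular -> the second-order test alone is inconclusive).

Compute the Hessian H = grad^2 f:
  H = [[-11, 0], [0, -11]]
Verify stationarity: grad f(x*) = H x* + g = (0, 0).
Eigenvalues of H: -11, -11.
Both eigenvalues < 0, so H is negative definite -> x* is a strict local max.

max


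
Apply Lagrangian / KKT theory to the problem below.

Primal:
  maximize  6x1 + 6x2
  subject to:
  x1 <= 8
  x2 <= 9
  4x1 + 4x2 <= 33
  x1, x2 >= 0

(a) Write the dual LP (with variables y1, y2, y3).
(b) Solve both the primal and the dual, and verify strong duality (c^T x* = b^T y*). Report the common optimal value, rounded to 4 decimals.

The standard primal-dual pair for 'max c^T x s.t. A x <= b, x >= 0' is:
  Dual:  min b^T y  s.t.  A^T y >= c,  y >= 0.

So the dual LP is:
  minimize  8y1 + 9y2 + 33y3
  subject to:
    y1 + 4y3 >= 6
    y2 + 4y3 >= 6
    y1, y2, y3 >= 0

Solving the primal: x* = (0, 8.25).
  primal value c^T x* = 49.5.
Solving the dual: y* = (0, 0, 1.5).
  dual value b^T y* = 49.5.
Strong duality: c^T x* = b^T y*. Confirmed.

49.5


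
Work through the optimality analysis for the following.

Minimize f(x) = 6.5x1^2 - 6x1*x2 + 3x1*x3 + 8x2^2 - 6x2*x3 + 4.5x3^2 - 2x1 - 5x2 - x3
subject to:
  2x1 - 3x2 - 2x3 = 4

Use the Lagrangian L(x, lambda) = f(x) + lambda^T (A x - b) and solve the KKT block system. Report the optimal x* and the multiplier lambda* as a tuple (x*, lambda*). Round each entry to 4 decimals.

Form the Lagrangian:
  L(x, lambda) = (1/2) x^T Q x + c^T x + lambda^T (A x - b)
Stationarity (grad_x L = 0): Q x + c + A^T lambda = 0.
Primal feasibility: A x = b.

This gives the KKT block system:
  [ Q   A^T ] [ x     ]   [-c ]
  [ A    0  ] [ lambda ] = [ b ]

Solving the linear system:
  x*      = (0.6458, -0.2973, -0.9083)
  lambda* = (-2.727)
  f(x*)   = 6.0055

x* = (0.6458, -0.2973, -0.9083), lambda* = (-2.727)


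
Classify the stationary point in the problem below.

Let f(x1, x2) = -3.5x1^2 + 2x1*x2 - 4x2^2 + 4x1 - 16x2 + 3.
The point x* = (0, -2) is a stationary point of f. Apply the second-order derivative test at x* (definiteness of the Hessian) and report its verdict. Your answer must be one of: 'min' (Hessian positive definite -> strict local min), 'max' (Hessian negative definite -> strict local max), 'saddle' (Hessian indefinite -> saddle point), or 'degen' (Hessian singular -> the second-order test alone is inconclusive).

Compute the Hessian H = grad^2 f:
  H = [[-7, 2], [2, -8]]
Verify stationarity: grad f(x*) = H x* + g = (0, 0).
Eigenvalues of H: -9.5616, -5.4384.
Both eigenvalues < 0, so H is negative definite -> x* is a strict local max.

max


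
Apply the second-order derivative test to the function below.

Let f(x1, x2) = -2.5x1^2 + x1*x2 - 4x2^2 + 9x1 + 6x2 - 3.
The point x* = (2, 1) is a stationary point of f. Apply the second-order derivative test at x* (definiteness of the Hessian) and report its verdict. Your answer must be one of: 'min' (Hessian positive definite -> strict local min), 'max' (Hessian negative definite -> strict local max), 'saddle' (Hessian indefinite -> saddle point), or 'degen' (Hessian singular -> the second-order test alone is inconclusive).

Compute the Hessian H = grad^2 f:
  H = [[-5, 1], [1, -8]]
Verify stationarity: grad f(x*) = H x* + g = (0, 0).
Eigenvalues of H: -8.3028, -4.6972.
Both eigenvalues < 0, so H is negative definite -> x* is a strict local max.

max


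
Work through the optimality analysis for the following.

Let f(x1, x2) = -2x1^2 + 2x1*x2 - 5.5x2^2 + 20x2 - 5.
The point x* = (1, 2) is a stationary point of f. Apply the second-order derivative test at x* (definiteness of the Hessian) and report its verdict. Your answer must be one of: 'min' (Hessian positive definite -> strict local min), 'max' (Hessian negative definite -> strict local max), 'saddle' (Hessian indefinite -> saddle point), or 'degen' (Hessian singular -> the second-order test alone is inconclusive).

Compute the Hessian H = grad^2 f:
  H = [[-4, 2], [2, -11]]
Verify stationarity: grad f(x*) = H x* + g = (0, 0).
Eigenvalues of H: -11.5311, -3.4689.
Both eigenvalues < 0, so H is negative definite -> x* is a strict local max.

max


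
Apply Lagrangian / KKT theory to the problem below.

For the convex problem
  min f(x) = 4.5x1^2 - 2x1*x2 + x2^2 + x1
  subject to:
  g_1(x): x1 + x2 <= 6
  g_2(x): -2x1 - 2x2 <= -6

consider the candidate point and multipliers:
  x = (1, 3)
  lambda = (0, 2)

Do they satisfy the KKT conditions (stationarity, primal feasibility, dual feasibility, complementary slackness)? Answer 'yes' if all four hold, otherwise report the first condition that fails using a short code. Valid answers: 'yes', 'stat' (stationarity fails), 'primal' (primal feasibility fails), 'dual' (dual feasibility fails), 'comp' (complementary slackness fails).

Gradient of f: grad f(x) = Q x + c = (4, 4)
Constraint values g_i(x) = a_i^T x - b_i:
  g_1((1, 3)) = -2
  g_2((1, 3)) = -2
Stationarity residual: grad f(x) + sum_i lambda_i a_i = (0, 0)
  -> stationarity OK
Primal feasibility (all g_i <= 0): OK
Dual feasibility (all lambda_i >= 0): OK
Complementary slackness (lambda_i * g_i(x) = 0 for all i): FAILS

Verdict: the first failing condition is complementary_slackness -> comp.

comp


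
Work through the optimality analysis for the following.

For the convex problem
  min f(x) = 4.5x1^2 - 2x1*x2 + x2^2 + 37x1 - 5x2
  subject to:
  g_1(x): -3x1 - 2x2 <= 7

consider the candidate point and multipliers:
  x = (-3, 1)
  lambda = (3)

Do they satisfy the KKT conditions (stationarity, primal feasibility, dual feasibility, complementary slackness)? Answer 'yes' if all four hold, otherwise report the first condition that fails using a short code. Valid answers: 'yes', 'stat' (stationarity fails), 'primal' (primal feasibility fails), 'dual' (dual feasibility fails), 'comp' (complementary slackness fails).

Gradient of f: grad f(x) = Q x + c = (8, 3)
Constraint values g_i(x) = a_i^T x - b_i:
  g_1((-3, 1)) = 0
Stationarity residual: grad f(x) + sum_i lambda_i a_i = (-1, -3)
  -> stationarity FAILS
Primal feasibility (all g_i <= 0): OK
Dual feasibility (all lambda_i >= 0): OK
Complementary slackness (lambda_i * g_i(x) = 0 for all i): OK

Verdict: the first failing condition is stationarity -> stat.

stat


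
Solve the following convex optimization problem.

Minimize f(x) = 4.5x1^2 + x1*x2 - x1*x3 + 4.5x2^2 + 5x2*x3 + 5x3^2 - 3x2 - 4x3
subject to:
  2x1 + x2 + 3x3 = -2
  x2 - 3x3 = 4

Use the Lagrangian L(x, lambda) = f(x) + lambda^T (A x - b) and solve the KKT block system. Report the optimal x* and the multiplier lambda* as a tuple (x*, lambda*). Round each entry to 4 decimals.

Form the Lagrangian:
  L(x, lambda) = (1/2) x^T Q x + c^T x + lambda^T (A x - b)
Stationarity (grad_x L = 0): Q x + c + A^T lambda = 0.
Primal feasibility: A x = b.

This gives the KKT block system:
  [ Q   A^T ] [ x     ]   [-c ]
  [ A    0  ] [ lambda ] = [ b ]

Solving the linear system:
  x*      = (-0.1895, 1.1895, -0.9368)
  lambda* = (-0.2105, -2.6211)
  f(x*)   = 5.1211

x* = (-0.1895, 1.1895, -0.9368), lambda* = (-0.2105, -2.6211)


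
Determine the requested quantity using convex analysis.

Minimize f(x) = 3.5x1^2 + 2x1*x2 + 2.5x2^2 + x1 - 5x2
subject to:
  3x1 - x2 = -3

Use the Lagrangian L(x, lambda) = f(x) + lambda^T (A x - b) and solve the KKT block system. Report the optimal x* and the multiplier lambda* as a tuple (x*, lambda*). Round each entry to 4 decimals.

Form the Lagrangian:
  L(x, lambda) = (1/2) x^T Q x + c^T x + lambda^T (A x - b)
Stationarity (grad_x L = 0): Q x + c + A^T lambda = 0.
Primal feasibility: A x = b.

This gives the KKT block system:
  [ Q   A^T ] [ x     ]   [-c ]
  [ A    0  ] [ lambda ] = [ b ]

Solving the linear system:
  x*      = (-0.5781, 1.2656)
  lambda* = (0.1719)
  f(x*)   = -3.1953

x* = (-0.5781, 1.2656), lambda* = (0.1719)


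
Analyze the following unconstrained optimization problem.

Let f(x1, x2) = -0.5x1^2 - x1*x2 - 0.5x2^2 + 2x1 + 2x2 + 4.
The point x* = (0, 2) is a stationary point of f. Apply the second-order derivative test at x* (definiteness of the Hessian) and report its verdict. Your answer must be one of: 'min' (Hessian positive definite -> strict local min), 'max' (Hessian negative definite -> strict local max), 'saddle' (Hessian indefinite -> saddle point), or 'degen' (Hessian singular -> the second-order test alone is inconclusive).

Compute the Hessian H = grad^2 f:
  H = [[-1, -1], [-1, -1]]
Verify stationarity: grad f(x*) = H x* + g = (0, 0).
Eigenvalues of H: -2, 0.
H has a zero eigenvalue (singular; negative semidefinite but not definite), so H is neither positive definite, negative definite, nor indefinite. The second-order test alone is inconclusive -> degen.
(Indeed, f is constant along the null direction of H through x*, so x* is not a strict local extremum.)

degen


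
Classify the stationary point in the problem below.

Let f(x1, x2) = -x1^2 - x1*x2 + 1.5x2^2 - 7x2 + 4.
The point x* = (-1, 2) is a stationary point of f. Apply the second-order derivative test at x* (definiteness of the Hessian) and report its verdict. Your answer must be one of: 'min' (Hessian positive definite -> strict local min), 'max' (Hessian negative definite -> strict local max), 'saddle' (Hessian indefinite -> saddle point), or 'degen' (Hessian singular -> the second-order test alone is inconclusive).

Compute the Hessian H = grad^2 f:
  H = [[-2, -1], [-1, 3]]
Verify stationarity: grad f(x*) = H x* + g = (0, 0).
Eigenvalues of H: -2.1926, 3.1926.
Eigenvalues have mixed signs, so H is indefinite -> x* is a saddle point.

saddle


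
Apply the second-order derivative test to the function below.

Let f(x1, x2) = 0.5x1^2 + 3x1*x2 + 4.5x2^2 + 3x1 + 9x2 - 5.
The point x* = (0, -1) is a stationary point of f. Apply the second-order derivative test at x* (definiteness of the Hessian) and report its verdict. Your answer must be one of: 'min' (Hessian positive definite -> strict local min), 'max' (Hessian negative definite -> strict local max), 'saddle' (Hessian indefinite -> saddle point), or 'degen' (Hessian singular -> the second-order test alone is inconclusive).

Compute the Hessian H = grad^2 f:
  H = [[1, 3], [3, 9]]
Verify stationarity: grad f(x*) = H x* + g = (0, 0).
Eigenvalues of H: 0, 10.
H has a zero eigenvalue (singular; positive semidefinite but not definite), so H is neither positive definite, negative definite, nor indefinite. The second-order test alone is inconclusive -> degen.
(Indeed, f is constant along the null direction of H through x*, so x* is not a strict local extremum.)

degen


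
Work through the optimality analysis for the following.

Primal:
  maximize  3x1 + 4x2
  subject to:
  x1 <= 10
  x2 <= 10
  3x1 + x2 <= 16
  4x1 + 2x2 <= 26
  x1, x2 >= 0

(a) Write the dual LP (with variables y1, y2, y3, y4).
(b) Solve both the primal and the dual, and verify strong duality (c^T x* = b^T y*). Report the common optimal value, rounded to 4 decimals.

The standard primal-dual pair for 'max c^T x s.t. A x <= b, x >= 0' is:
  Dual:  min b^T y  s.t.  A^T y >= c,  y >= 0.

So the dual LP is:
  minimize  10y1 + 10y2 + 16y3 + 26y4
  subject to:
    y1 + 3y3 + 4y4 >= 3
    y2 + y3 + 2y4 >= 4
    y1, y2, y3, y4 >= 0

Solving the primal: x* = (1.5, 10).
  primal value c^T x* = 44.5.
Solving the dual: y* = (0, 2.5, 0, 0.75).
  dual value b^T y* = 44.5.
Strong duality: c^T x* = b^T y*. Confirmed.

44.5


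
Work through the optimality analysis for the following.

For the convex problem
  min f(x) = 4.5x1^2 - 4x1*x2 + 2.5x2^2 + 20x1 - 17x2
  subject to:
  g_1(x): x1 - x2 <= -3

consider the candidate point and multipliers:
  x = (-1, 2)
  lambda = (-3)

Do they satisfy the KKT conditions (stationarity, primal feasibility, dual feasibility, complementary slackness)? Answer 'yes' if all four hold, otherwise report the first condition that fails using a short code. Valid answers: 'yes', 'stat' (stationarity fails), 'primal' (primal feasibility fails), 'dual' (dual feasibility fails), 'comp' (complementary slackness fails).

Gradient of f: grad f(x) = Q x + c = (3, -3)
Constraint values g_i(x) = a_i^T x - b_i:
  g_1((-1, 2)) = 0
Stationarity residual: grad f(x) + sum_i lambda_i a_i = (0, 0)
  -> stationarity OK
Primal feasibility (all g_i <= 0): OK
Dual feasibility (all lambda_i >= 0): FAILS
Complementary slackness (lambda_i * g_i(x) = 0 for all i): OK

Verdict: the first failing condition is dual_feasibility -> dual.

dual


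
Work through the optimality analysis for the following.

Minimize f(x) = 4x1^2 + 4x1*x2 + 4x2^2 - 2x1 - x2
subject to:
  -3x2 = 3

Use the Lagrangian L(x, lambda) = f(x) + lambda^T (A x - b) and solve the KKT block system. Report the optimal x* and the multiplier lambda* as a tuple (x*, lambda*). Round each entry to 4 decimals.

Form the Lagrangian:
  L(x, lambda) = (1/2) x^T Q x + c^T x + lambda^T (A x - b)
Stationarity (grad_x L = 0): Q x + c + A^T lambda = 0.
Primal feasibility: A x = b.

This gives the KKT block system:
  [ Q   A^T ] [ x     ]   [-c ]
  [ A    0  ] [ lambda ] = [ b ]

Solving the linear system:
  x*      = (0.75, -1)
  lambda* = (-2)
  f(x*)   = 2.75

x* = (0.75, -1), lambda* = (-2)


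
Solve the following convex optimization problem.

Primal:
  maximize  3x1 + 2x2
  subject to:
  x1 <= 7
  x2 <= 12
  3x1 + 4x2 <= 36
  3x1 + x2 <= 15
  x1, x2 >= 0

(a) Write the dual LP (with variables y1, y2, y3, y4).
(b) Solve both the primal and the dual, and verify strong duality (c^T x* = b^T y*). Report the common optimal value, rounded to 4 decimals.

The standard primal-dual pair for 'max c^T x s.t. A x <= b, x >= 0' is:
  Dual:  min b^T y  s.t.  A^T y >= c,  y >= 0.

So the dual LP is:
  minimize  7y1 + 12y2 + 36y3 + 15y4
  subject to:
    y1 + 3y3 + 3y4 >= 3
    y2 + 4y3 + y4 >= 2
    y1, y2, y3, y4 >= 0

Solving the primal: x* = (2.6667, 7).
  primal value c^T x* = 22.
Solving the dual: y* = (0, 0, 0.3333, 0.6667).
  dual value b^T y* = 22.
Strong duality: c^T x* = b^T y*. Confirmed.

22


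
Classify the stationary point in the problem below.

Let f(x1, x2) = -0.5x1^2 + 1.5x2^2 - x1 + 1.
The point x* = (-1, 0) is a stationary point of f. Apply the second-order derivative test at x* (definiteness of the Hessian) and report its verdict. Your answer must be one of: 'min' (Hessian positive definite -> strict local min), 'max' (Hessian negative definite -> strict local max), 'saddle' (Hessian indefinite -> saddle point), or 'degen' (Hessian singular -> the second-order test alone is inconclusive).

Compute the Hessian H = grad^2 f:
  H = [[-1, 0], [0, 3]]
Verify stationarity: grad f(x*) = H x* + g = (0, 0).
Eigenvalues of H: -1, 3.
Eigenvalues have mixed signs, so H is indefinite -> x* is a saddle point.

saddle


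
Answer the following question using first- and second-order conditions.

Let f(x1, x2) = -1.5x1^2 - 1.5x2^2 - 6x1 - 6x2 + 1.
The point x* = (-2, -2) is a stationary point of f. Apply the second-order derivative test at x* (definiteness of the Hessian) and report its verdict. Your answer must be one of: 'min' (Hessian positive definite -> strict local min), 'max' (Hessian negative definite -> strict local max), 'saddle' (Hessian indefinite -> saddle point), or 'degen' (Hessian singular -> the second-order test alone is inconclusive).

Compute the Hessian H = grad^2 f:
  H = [[-3, 0], [0, -3]]
Verify stationarity: grad f(x*) = H x* + g = (0, 0).
Eigenvalues of H: -3, -3.
Both eigenvalues < 0, so H is negative definite -> x* is a strict local max.

max


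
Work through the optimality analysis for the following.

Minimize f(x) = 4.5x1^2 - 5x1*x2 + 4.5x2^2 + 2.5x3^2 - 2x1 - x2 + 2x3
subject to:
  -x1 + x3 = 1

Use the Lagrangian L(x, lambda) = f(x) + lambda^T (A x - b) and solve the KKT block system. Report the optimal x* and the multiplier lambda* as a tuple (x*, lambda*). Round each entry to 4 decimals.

Form the Lagrangian:
  L(x, lambda) = (1/2) x^T Q x + c^T x + lambda^T (A x - b)
Stationarity (grad_x L = 0): Q x + c + A^T lambda = 0.
Primal feasibility: A x = b.

This gives the KKT block system:
  [ Q   A^T ] [ x     ]   [-c ]
  [ A    0  ] [ lambda ] = [ b ]

Solving the linear system:
  x*      = (-0.396, -0.1089, 0.604)
  lambda* = (-5.0198)
  f(x*)   = 3.5644

x* = (-0.396, -0.1089, 0.604), lambda* = (-5.0198)


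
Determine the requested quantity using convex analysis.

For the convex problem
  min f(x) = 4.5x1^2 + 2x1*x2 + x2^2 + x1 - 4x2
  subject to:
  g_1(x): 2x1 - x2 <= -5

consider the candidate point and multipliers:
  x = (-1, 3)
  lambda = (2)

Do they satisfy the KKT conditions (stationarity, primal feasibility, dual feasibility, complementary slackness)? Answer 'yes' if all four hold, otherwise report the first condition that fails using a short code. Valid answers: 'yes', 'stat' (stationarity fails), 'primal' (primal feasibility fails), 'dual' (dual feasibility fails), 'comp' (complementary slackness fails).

Gradient of f: grad f(x) = Q x + c = (-2, 0)
Constraint values g_i(x) = a_i^T x - b_i:
  g_1((-1, 3)) = 0
Stationarity residual: grad f(x) + sum_i lambda_i a_i = (2, -2)
  -> stationarity FAILS
Primal feasibility (all g_i <= 0): OK
Dual feasibility (all lambda_i >= 0): OK
Complementary slackness (lambda_i * g_i(x) = 0 for all i): OK

Verdict: the first failing condition is stationarity -> stat.

stat


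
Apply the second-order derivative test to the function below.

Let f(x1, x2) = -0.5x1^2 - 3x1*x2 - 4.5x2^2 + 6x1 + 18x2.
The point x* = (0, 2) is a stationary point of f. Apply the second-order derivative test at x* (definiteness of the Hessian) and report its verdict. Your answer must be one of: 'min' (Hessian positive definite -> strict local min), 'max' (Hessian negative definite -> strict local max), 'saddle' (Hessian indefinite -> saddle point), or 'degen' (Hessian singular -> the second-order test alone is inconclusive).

Compute the Hessian H = grad^2 f:
  H = [[-1, -3], [-3, -9]]
Verify stationarity: grad f(x*) = H x* + g = (0, 0).
Eigenvalues of H: -10, 0.
H has a zero eigenvalue (singular; negative semidefinite but not definite), so H is neither positive definite, negative definite, nor indefinite. The second-order test alone is inconclusive -> degen.
(Indeed, f is constant along the null direction of H through x*, so x* is not a strict local extremum.)

degen


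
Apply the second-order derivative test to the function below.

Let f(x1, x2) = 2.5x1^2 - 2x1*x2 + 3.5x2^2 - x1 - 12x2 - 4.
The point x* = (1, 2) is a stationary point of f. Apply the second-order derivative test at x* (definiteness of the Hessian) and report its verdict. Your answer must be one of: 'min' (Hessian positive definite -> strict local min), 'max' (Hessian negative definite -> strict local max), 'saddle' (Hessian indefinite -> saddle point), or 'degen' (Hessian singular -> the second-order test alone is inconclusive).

Compute the Hessian H = grad^2 f:
  H = [[5, -2], [-2, 7]]
Verify stationarity: grad f(x*) = H x* + g = (0, 0).
Eigenvalues of H: 3.7639, 8.2361.
Both eigenvalues > 0, so H is positive definite -> x* is a strict local min.

min


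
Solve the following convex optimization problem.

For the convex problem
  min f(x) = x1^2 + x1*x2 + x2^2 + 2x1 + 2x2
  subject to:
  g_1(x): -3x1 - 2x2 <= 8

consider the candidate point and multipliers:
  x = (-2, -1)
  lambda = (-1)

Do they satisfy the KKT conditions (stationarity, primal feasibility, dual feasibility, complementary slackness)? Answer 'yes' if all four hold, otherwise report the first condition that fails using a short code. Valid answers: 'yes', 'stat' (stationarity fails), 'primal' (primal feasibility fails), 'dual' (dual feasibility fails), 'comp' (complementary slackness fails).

Gradient of f: grad f(x) = Q x + c = (-3, -2)
Constraint values g_i(x) = a_i^T x - b_i:
  g_1((-2, -1)) = 0
Stationarity residual: grad f(x) + sum_i lambda_i a_i = (0, 0)
  -> stationarity OK
Primal feasibility (all g_i <= 0): OK
Dual feasibility (all lambda_i >= 0): FAILS
Complementary slackness (lambda_i * g_i(x) = 0 for all i): OK

Verdict: the first failing condition is dual_feasibility -> dual.

dual


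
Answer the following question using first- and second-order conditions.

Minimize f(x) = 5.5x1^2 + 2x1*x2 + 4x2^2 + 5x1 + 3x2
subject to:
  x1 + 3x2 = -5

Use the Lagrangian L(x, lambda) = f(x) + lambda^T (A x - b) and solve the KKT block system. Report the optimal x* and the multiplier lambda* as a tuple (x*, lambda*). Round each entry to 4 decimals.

Form the Lagrangian:
  L(x, lambda) = (1/2) x^T Q x + c^T x + lambda^T (A x - b)
Stationarity (grad_x L = 0): Q x + c + A^T lambda = 0.
Primal feasibility: A x = b.

This gives the KKT block system:
  [ Q   A^T ] [ x     ]   [-c ]
  [ A    0  ] [ lambda ] = [ b ]

Solving the linear system:
  x*      = (-0.4842, -1.5053)
  lambda* = (3.3368)
  f(x*)   = 4.8737

x* = (-0.4842, -1.5053), lambda* = (3.3368)


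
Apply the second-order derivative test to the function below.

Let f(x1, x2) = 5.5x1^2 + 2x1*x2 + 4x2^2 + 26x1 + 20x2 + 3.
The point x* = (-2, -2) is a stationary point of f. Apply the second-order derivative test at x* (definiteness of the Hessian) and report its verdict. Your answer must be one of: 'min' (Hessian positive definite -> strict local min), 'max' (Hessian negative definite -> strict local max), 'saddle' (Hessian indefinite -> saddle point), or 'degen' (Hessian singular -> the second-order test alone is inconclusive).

Compute the Hessian H = grad^2 f:
  H = [[11, 2], [2, 8]]
Verify stationarity: grad f(x*) = H x* + g = (0, 0).
Eigenvalues of H: 7, 12.
Both eigenvalues > 0, so H is positive definite -> x* is a strict local min.

min


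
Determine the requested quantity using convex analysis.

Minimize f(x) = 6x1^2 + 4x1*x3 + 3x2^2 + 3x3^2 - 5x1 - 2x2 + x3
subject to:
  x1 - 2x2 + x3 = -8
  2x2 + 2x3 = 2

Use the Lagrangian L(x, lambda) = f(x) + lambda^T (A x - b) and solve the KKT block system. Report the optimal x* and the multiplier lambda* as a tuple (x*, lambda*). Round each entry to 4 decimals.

Form the Lagrangian:
  L(x, lambda) = (1/2) x^T Q x + c^T x + lambda^T (A x - b)
Stationarity (grad_x L = 0): Q x + c + A^T lambda = 0.
Primal feasibility: A x = b.

This gives the KKT block system:
  [ Q   A^T ] [ x     ]   [-c ]
  [ A    0  ] [ lambda ] = [ b ]

Solving the linear system:
  x*      = (0.375, 3.125, -2.125)
  lambda* = (9, 0.625)
  f(x*)   = 30.25

x* = (0.375, 3.125, -2.125), lambda* = (9, 0.625)


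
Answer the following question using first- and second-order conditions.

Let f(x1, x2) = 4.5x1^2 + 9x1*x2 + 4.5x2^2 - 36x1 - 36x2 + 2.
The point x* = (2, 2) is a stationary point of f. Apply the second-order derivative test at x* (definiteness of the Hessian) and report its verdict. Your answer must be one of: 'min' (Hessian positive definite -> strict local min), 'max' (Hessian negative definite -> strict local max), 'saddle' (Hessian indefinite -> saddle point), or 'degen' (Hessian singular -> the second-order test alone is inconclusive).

Compute the Hessian H = grad^2 f:
  H = [[9, 9], [9, 9]]
Verify stationarity: grad f(x*) = H x* + g = (0, 0).
Eigenvalues of H: 0, 18.
H has a zero eigenvalue (singular; positive semidefinite but not definite), so H is neither positive definite, negative definite, nor indefinite. The second-order test alone is inconclusive -> degen.
(Indeed, f is constant along the null direction of H through x*, so x* is not a strict local extremum.)

degen
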